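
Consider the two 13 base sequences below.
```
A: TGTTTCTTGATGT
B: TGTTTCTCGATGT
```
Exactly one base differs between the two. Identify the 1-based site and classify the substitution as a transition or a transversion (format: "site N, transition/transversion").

site 8, transition

Site 8 changes T→C. T is a pyrimidine and C is a pyrimidine, so this is a transition.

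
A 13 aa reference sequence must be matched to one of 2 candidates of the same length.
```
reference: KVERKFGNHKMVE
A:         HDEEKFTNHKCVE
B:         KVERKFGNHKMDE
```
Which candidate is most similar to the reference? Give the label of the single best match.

Hamming distances to reference — A: 5; B: 1.
Smallest is B with 1 mismatch.

B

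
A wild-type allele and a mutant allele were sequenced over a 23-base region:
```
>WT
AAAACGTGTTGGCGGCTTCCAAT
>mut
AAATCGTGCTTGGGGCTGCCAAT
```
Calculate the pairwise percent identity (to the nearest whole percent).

Mismatches at positions 4, 9, 11, 13, 18 (1-based): 5 of 23.
Identical positions: 18/23 = 78.26% → 78%.

78%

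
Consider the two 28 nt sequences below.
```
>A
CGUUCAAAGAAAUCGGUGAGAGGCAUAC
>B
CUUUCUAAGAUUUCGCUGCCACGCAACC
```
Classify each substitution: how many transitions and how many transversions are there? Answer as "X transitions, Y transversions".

Mismatches (1-based):
position 2: G→U (purine→pyrimidine, transversion)
position 6: A→U (purine→pyrimidine, transversion)
position 11: A→U (purine→pyrimidine, transversion)
position 12: A→U (purine→pyrimidine, transversion)
position 16: G→C (purine→pyrimidine, transversion)
position 19: A→C (purine→pyrimidine, transversion)
position 20: G→C (purine→pyrimidine, transversion)
position 22: G→C (purine→pyrimidine, transversion)
position 26: U→A (pyrimidine→purine, transversion)
position 27: A→C (purine→pyrimidine, transversion)

0 transitions, 10 transversions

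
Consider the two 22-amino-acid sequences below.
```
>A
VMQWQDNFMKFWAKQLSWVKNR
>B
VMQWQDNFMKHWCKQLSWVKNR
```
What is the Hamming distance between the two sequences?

2

Mismatches (1-based): position 11: F→H; position 13: A→C.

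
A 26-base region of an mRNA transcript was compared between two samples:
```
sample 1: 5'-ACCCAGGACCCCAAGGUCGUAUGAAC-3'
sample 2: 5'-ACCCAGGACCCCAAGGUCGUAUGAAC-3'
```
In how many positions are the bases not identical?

0

No positions differ; the sequences are identical.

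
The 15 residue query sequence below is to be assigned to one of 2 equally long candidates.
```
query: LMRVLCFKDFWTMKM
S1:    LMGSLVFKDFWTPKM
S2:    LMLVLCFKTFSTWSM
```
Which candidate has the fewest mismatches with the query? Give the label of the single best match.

S1

S1 differs at 4 residues; S2 differs at 5 residues. The closest is S1.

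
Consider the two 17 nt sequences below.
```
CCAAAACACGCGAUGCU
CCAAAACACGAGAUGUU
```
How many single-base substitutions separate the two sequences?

2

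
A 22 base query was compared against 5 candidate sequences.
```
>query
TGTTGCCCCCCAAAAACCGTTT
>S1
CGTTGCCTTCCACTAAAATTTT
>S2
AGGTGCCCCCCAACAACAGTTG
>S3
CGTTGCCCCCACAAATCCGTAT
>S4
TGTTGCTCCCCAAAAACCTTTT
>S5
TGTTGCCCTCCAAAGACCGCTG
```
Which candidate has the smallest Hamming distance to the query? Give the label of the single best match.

S4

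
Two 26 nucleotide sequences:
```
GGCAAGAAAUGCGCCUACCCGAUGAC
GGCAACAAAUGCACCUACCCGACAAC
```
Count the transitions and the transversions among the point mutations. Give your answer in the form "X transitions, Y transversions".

Mismatches (1-based):
site 6: G→C (purine→pyrimidine, transversion)
site 13: G→A (purine→purine, transition)
site 23: U→C (pyrimidine→pyrimidine, transition)
site 24: G→A (purine→purine, transition)

3 transitions, 1 transversion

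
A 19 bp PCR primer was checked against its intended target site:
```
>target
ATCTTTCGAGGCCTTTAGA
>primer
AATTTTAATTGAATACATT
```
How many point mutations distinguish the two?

12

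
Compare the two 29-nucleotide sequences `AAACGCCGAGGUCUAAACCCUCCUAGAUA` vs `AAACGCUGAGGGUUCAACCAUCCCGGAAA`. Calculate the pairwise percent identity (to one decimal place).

72.4%

8 positions differ (7, 12, 13, 15, 20, 24, 25, 28), so 21 of 29 match: 21/29 = 72.41%.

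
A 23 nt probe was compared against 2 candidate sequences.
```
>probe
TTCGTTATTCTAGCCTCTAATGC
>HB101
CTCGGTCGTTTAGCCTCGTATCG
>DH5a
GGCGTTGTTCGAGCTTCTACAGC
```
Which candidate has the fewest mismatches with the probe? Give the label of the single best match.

Hamming distances to probe — HB101: 9; DH5a: 7.
Smallest is DH5a with 7 mismatches.

DH5a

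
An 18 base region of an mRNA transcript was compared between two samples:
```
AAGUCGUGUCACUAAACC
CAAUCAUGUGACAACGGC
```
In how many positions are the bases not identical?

8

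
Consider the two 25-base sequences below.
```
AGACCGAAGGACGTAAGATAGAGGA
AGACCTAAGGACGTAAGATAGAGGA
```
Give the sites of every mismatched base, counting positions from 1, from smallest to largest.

Scanning 1-based: 6: G/T.

6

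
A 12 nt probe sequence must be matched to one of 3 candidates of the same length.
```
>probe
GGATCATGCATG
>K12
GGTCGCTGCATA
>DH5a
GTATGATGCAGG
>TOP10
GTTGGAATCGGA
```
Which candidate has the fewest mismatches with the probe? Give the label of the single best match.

DH5a

Hamming distances to probe — K12: 5; DH5a: 3; TOP10: 9.
Smallest is DH5a with 3 mismatches.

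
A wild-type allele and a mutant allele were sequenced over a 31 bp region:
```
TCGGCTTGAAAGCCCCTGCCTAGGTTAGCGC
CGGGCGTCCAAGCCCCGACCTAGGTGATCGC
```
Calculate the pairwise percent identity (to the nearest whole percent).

71%

Mismatches at positions 1, 2, 6, 8, 9, 17, 18, 26, 28 (1-based): 9 of 31.
Identical positions: 22/31 = 70.97% → 71%.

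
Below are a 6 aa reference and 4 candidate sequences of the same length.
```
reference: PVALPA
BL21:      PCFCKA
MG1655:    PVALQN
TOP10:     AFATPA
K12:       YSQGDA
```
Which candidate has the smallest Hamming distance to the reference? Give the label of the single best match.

Hamming distances to reference — BL21: 4; MG1655: 2; TOP10: 3; K12: 5.
Smallest is MG1655 with 2 mismatches.

MG1655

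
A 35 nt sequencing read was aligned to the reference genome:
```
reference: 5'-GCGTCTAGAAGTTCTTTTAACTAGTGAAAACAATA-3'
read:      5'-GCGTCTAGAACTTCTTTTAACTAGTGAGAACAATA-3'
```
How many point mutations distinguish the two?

2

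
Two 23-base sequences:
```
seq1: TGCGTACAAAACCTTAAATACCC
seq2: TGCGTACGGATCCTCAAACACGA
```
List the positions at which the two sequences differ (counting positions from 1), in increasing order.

8, 9, 11, 15, 19, 22, 23

Scanning 1-based: 8: A/G; 9: A/G; 11: A/T; 15: T/C; 19: T/C; 22: C/G; 23: C/A.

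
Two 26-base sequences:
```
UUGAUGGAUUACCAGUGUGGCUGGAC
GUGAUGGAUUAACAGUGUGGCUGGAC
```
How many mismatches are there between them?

2

Mismatches (1-based): site 1: U→G; site 12: C→A.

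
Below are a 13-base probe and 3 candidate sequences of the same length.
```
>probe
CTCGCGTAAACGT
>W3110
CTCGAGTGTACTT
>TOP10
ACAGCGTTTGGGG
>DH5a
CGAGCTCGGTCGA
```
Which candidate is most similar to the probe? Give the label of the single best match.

W3110 differs at 4 positions; TOP10 differs at 8 positions; DH5a differs at 8 positions. The closest is W3110.

W3110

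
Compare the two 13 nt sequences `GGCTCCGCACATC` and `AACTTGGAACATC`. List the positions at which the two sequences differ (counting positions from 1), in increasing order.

1, 2, 5, 6, 8

Scanning 1-based: 1: G/A; 2: G/A; 5: C/T; 6: C/G; 8: C/A.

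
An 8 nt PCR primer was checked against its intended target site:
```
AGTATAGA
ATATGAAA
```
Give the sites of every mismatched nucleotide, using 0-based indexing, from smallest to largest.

1, 2, 3, 4, 6

Differences at site 1 (G→T), site 2 (T→A), site 3 (A→T), site 4 (T→G), site 6 (G→A).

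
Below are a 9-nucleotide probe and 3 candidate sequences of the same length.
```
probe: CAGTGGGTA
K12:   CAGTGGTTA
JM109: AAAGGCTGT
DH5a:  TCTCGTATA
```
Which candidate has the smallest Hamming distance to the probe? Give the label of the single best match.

K12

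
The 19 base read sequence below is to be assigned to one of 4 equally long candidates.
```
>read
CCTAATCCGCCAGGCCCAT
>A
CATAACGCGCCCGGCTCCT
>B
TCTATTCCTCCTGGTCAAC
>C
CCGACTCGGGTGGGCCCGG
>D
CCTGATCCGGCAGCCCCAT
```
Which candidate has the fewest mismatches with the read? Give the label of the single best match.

A differs at 6 bases; B differs at 7 bases; C differs at 8 bases; D differs at 3 bases. The closest is D.

D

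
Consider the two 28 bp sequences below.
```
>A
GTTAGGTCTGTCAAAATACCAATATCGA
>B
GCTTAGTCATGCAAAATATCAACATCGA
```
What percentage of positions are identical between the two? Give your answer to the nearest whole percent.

Mismatches at positions 2, 4, 5, 9, 10, 11, 19, 23 (1-based): 8 of 28.
Identical positions: 20/28 = 71.43% → 71%.

71%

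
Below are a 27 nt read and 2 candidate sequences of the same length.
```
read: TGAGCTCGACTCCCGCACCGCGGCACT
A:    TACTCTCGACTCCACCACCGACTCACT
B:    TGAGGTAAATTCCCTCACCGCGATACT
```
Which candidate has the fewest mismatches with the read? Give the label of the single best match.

A differs at 8 positions; B differs at 7 positions. The closest is B.

B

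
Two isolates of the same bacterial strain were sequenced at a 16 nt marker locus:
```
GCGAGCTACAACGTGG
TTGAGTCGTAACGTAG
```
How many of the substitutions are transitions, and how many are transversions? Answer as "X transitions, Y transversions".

Mismatches (1-based):
site 1: G→T (purine→pyrimidine, transversion)
site 2: C→T (pyrimidine→pyrimidine, transition)
site 6: C→T (pyrimidine→pyrimidine, transition)
site 7: T→C (pyrimidine→pyrimidine, transition)
site 8: A→G (purine→purine, transition)
site 9: C→T (pyrimidine→pyrimidine, transition)
site 15: G→A (purine→purine, transition)

6 transitions, 1 transversion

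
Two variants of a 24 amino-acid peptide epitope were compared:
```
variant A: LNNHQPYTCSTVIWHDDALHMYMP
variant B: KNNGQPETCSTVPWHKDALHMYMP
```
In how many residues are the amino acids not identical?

5

Comparing position by position, 5 residues differ: 1 (L/K), 4 (H/G), 7 (Y/E), 13 (I/P), 16 (D/K).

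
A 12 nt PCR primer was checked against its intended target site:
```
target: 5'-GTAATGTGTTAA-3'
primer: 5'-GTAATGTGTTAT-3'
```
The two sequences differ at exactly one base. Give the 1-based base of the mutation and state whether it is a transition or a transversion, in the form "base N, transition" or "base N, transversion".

base 12, transversion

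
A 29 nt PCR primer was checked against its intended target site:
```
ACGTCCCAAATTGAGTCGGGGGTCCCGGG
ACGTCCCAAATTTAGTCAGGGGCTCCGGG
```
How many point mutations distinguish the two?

4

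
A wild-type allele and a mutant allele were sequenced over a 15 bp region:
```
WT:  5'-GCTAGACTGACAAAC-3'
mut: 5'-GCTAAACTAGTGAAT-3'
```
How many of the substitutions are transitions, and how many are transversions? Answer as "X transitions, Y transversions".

6 transitions, 0 transversions

Transitions (purine↔purine or pyrimidine↔pyrimidine): 5 G→A, 9 G→A, 10 A→G, 11 C→T, 12 A→G, 15 C→T.
Transversions (purine↔pyrimidine): none.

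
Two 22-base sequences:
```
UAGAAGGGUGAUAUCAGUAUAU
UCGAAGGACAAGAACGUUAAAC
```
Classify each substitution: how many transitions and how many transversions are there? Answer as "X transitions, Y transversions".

5 transitions, 5 transversions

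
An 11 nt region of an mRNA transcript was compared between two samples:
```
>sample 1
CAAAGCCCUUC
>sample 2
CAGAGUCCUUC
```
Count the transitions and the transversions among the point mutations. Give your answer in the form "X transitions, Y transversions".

2 transitions, 0 transversions

Transitions (purine↔purine or pyrimidine↔pyrimidine): 3 A→G, 6 C→U.
Transversions (purine↔pyrimidine): none.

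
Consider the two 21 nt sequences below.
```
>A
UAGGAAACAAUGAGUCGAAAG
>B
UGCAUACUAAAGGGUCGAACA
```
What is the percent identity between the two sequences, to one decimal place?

52.4%

10 positions differ (2, 3, 4, 5, 7, 8, 11, 13, 20, 21), so 11 of 21 match: 11/21 = 52.38%.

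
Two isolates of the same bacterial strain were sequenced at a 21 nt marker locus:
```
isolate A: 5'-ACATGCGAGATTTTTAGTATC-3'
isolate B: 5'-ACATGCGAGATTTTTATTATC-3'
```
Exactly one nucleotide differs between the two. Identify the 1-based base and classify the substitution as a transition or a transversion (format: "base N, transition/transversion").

Base 17 changes G→T. G is a purine and T is a pyrimidine, so this is a transversion.

base 17, transversion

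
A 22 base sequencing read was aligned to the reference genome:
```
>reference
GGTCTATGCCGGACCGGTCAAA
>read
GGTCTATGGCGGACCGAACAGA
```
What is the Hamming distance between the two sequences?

4

Mismatches (1-based): base 9: C→G; base 17: G→A; base 18: T→A; base 21: A→G.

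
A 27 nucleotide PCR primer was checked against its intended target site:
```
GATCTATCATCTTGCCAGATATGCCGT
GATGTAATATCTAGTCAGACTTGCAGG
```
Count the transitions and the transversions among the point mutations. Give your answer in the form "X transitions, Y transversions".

Mismatches (1-based):
site 4: C→G (pyrimidine→purine, transversion)
site 7: T→A (pyrimidine→purine, transversion)
site 8: C→T (pyrimidine→pyrimidine, transition)
site 13: T→A (pyrimidine→purine, transversion)
site 15: C→T (pyrimidine→pyrimidine, transition)
site 20: T→C (pyrimidine→pyrimidine, transition)
site 21: A→T (purine→pyrimidine, transversion)
site 25: C→A (pyrimidine→purine, transversion)
site 27: T→G (pyrimidine→purine, transversion)

3 transitions, 6 transversions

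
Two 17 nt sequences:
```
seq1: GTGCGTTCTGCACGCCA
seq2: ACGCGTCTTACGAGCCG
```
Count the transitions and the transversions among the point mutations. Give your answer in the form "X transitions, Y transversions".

7 transitions, 1 transversion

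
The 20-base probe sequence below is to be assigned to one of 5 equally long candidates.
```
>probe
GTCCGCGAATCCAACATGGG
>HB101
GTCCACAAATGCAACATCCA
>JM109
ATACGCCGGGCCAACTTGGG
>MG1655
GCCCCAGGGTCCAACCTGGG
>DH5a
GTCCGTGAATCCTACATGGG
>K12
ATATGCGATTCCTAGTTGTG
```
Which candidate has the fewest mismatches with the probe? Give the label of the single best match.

Hamming distances to probe — HB101: 6; JM109: 7; MG1655: 6; DH5a: 2; K12: 8.
Smallest is DH5a with 2 mismatches.

DH5a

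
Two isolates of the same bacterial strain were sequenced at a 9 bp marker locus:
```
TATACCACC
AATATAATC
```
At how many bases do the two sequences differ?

4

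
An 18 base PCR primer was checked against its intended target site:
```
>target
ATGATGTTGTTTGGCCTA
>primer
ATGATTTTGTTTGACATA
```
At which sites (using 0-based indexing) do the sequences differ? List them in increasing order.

5, 13, 15

Differences at site 5 (G→T), site 13 (G→A), site 15 (C→A).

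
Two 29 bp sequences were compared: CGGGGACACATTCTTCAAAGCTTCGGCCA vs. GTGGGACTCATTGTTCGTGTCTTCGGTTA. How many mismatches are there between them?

Comparing position by position, 10 positions differ: 1 (C/G), 2 (G/T), 8 (A/T), 13 (C/G), 17 (A/G), 18 (A/T), 19 (A/G), 20 (G/T), 27 (C/T), 28 (C/T).

10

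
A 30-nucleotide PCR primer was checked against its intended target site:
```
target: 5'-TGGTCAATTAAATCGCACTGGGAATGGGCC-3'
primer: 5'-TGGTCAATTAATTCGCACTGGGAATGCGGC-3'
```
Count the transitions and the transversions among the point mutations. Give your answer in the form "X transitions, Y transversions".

0 transitions, 3 transversions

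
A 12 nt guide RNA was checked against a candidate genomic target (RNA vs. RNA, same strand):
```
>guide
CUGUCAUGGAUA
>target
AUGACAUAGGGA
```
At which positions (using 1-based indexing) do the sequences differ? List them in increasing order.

1, 4, 8, 10, 11

Differences at position 1 (C→A), position 4 (U→A), position 8 (G→A), position 10 (A→G), position 11 (U→G).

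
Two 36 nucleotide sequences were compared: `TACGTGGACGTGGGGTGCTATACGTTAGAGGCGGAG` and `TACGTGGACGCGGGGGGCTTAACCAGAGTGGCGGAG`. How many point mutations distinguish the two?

8

The sequences differ at sites 11, 16, 20, 21, 24, 25, 26, 29 (1-based) — 8 in total.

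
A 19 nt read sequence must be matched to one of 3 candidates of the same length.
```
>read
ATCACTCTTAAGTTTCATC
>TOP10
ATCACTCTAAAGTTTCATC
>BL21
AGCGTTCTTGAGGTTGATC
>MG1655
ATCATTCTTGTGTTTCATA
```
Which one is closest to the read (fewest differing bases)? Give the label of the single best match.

TOP10

Hamming distances to read — TOP10: 1; BL21: 6; MG1655: 4.
Smallest is TOP10 with 1 mismatch.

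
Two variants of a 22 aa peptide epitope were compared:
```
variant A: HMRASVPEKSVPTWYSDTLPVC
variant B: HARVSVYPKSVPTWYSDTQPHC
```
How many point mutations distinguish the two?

The sequences differ at positions 2, 4, 7, 8, 19, 21 (1-based) — 6 in total.

6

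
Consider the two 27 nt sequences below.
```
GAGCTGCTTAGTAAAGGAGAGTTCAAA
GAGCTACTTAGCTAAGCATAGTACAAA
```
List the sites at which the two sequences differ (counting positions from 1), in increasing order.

6, 12, 13, 17, 19, 23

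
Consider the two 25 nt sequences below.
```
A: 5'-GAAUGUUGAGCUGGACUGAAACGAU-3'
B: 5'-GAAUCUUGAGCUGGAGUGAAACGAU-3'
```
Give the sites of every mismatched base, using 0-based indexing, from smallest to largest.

Differences at site 4 (G→C), site 15 (C→G).

4, 15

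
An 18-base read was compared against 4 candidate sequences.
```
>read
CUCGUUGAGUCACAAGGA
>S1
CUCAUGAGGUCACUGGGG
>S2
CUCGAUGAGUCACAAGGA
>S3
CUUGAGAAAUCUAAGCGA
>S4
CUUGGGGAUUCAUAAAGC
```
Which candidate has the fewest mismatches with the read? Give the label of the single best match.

S2

S1 differs at 7 bases; S2 differs at 1 base; S3 differs at 9 bases; S4 differs at 7 bases. The closest is S2.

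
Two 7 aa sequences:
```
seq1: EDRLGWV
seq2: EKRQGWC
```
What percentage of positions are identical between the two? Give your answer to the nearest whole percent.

57%

Mismatches at positions 2, 4, 7 (1-based): 3 of 7.
Identical positions: 4/7 = 57.14% → 57%.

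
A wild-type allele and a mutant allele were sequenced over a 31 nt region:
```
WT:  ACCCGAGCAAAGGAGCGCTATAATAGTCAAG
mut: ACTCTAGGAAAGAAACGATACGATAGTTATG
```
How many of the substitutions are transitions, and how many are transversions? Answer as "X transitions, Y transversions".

6 transitions, 4 transversions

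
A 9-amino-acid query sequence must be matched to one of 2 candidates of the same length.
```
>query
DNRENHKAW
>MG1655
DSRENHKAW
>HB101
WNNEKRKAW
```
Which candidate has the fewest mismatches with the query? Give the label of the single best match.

Hamming distances to query — MG1655: 1; HB101: 4.
Smallest is MG1655 with 1 mismatch.

MG1655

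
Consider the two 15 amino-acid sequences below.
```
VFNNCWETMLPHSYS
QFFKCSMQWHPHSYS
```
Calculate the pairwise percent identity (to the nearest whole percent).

47%

Mismatches at positions 1, 3, 4, 6, 7, 8, 9, 10 (1-based): 8 of 15.
Identical positions: 7/15 = 46.67% → 47%.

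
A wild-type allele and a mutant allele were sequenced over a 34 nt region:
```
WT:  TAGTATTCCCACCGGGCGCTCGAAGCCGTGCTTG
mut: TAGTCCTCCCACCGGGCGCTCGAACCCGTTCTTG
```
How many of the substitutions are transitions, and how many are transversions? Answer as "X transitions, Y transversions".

Transitions (purine↔purine or pyrimidine↔pyrimidine): 6 T→C.
Transversions (purine↔pyrimidine): 5 A→C, 25 G→C, 30 G→T.

1 transition, 3 transversions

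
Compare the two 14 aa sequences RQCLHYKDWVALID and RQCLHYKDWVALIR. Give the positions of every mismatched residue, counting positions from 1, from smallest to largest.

14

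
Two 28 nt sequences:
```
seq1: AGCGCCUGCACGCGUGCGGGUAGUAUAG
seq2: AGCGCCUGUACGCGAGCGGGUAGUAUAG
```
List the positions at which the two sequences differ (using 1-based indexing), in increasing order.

9, 15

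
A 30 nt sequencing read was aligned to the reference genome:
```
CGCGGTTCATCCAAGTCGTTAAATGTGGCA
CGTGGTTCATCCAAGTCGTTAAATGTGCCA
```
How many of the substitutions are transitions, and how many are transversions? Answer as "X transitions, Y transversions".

Transitions (purine↔purine or pyrimidine↔pyrimidine): 3 C→T.
Transversions (purine↔pyrimidine): 28 G→C.

1 transition, 1 transversion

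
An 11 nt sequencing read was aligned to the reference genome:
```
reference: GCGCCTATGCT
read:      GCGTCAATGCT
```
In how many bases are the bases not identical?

2

Mismatches (1-based): base 4: C→T; base 6: T→A.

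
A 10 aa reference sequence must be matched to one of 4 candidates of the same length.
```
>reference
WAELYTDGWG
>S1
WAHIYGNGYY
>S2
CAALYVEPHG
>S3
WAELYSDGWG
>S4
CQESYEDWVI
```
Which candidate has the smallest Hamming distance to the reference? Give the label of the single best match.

S3

Hamming distances to reference — S1: 6; S2: 6; S3: 1; S4: 7.
Smallest is S3 with 1 mismatch.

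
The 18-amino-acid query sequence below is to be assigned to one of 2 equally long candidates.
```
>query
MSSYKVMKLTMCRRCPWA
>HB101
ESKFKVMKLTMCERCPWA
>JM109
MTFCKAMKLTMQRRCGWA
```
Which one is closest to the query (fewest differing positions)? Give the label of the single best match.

HB101

HB101 differs at 4 positions; JM109 differs at 6 positions. The closest is HB101.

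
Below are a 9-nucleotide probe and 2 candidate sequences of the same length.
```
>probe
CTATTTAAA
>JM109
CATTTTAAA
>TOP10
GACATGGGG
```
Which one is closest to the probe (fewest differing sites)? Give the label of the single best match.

Hamming distances to probe — JM109: 2; TOP10: 8.
Smallest is JM109 with 2 mismatches.

JM109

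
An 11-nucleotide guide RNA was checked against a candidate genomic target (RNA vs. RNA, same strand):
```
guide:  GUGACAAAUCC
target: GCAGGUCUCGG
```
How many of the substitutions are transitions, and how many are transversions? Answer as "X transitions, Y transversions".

4 transitions, 6 transversions

Mismatches (1-based):
base 2: U→C (pyrimidine→pyrimidine, transition)
base 3: G→A (purine→purine, transition)
base 4: A→G (purine→purine, transition)
base 5: C→G (pyrimidine→purine, transversion)
base 6: A→U (purine→pyrimidine, transversion)
base 7: A→C (purine→pyrimidine, transversion)
base 8: A→U (purine→pyrimidine, transversion)
base 9: U→C (pyrimidine→pyrimidine, transition)
base 10: C→G (pyrimidine→purine, transversion)
base 11: C→G (pyrimidine→purine, transversion)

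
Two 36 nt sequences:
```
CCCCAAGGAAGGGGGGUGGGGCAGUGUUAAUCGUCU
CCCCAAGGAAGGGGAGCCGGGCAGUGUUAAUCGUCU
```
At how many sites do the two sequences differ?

The sequences differ at sites 15, 17, 18 (1-based) — 3 in total.

3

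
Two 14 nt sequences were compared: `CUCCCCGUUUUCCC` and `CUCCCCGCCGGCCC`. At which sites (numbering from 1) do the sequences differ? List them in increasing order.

Scanning 1-based: 8: U/C; 9: U/C; 10: U/G; 11: U/G.

8, 9, 10, 11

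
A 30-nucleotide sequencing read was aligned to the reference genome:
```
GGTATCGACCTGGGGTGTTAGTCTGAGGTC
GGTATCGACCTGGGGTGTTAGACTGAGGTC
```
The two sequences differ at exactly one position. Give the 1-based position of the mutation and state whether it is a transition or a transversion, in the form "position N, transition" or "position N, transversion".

position 22, transversion

The sequences differ only at position 22: T→A (pyrimidine→purine), a transversion.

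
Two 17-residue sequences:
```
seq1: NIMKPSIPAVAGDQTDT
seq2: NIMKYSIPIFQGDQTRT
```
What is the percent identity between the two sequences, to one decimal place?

70.6%

5 positions differ (5, 9, 10, 11, 16), so 12 of 17 match: 12/17 = 70.59%.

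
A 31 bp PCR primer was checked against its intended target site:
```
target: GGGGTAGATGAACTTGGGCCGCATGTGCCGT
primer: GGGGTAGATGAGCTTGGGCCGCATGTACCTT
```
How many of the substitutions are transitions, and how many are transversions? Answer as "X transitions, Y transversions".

Mismatches (1-based):
base 12: A→G (purine→purine, transition)
base 27: G→A (purine→purine, transition)
base 30: G→T (purine→pyrimidine, transversion)

2 transitions, 1 transversion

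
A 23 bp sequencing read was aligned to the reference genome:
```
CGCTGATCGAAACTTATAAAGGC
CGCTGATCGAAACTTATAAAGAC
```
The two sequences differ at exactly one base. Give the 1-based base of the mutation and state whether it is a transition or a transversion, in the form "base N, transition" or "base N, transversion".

The sequences differ only at base 22: G→A (purine→purine), a transition.

base 22, transition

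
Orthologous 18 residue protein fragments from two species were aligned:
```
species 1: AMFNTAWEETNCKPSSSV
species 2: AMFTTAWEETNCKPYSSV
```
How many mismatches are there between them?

2

Mismatches (1-based): position 4: N→T; position 15: S→Y.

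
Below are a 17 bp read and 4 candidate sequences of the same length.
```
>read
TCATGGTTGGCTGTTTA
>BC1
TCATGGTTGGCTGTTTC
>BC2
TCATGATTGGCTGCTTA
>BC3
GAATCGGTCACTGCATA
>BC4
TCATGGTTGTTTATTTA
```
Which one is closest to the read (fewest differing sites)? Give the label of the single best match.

BC1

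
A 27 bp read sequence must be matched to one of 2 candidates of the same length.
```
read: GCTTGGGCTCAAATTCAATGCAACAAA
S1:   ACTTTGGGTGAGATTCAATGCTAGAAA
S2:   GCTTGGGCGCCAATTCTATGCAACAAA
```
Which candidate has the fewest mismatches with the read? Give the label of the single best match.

S2

S1 differs at 7 positions; S2 differs at 3 positions. The closest is S2.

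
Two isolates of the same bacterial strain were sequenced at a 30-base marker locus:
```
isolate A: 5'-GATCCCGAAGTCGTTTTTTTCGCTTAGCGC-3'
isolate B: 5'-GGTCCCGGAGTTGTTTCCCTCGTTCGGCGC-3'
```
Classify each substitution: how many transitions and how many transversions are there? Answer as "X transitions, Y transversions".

9 transitions, 0 transversions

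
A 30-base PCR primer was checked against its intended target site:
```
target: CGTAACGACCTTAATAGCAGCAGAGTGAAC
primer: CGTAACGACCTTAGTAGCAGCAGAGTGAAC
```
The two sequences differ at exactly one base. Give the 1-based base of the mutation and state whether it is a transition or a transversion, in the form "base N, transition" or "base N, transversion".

The sequences differ only at base 14: A→G (purine→purine), a transition.

base 14, transition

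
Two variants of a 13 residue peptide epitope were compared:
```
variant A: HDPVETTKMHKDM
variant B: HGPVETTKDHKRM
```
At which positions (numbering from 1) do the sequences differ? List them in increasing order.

Differences at position 2 (D→G), position 9 (M→D), position 12 (D→R).

2, 9, 12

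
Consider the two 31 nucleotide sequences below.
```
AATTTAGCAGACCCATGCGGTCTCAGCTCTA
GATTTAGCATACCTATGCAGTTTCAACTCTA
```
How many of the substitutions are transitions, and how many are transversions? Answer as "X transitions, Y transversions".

5 transitions, 1 transversion

Transitions (purine↔purine or pyrimidine↔pyrimidine): 1 A→G, 14 C→T, 19 G→A, 22 C→T, 26 G→A.
Transversions (purine↔pyrimidine): 10 G→T.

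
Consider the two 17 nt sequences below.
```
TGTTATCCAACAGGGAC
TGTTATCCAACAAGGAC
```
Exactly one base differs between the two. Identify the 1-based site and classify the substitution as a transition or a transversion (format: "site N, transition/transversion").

site 13, transition

The sequences differ only at site 13: G→A (purine→purine), a transition.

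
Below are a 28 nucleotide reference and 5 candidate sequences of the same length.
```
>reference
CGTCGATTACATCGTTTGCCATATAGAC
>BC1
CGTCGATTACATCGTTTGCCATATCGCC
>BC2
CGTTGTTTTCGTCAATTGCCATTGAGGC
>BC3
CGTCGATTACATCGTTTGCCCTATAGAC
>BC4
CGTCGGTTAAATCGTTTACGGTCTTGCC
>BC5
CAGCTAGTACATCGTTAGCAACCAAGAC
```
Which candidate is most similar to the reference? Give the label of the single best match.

BC3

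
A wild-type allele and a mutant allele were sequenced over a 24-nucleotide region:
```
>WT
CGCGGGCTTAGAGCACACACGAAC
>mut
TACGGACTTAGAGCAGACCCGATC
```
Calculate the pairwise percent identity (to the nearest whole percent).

75%

Mismatches at positions 1, 2, 6, 16, 19, 23 (1-based): 6 of 24.
Identical positions: 18/24 = 75% → 75%.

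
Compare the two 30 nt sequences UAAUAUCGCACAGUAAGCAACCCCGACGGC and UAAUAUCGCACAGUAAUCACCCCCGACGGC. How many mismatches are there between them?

Comparing position by position, 2 positions differ: 17 (G/U), 20 (A/C).

2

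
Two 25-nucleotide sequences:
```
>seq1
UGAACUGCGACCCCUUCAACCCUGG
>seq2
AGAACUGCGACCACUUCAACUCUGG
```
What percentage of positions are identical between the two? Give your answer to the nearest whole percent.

Mismatches at positions 1, 13, 21 (1-based): 3 of 25.
Identical positions: 22/25 = 88% → 88%.

88%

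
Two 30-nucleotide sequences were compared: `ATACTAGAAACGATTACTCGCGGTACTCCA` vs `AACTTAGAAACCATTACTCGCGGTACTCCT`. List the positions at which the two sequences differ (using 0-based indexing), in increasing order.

1, 2, 3, 11, 29

Differences at position 1 (T→A), position 2 (A→C), position 3 (C→T), position 11 (G→C), position 29 (A→T).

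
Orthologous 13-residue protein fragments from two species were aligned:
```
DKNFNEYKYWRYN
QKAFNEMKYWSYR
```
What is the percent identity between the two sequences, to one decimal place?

5 positions differ (1, 3, 7, 11, 13), so 8 of 13 match: 8/13 = 61.54%.

61.5%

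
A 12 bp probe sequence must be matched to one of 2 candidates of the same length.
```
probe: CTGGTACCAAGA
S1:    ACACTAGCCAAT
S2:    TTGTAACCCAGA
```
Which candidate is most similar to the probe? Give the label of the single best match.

S2

S1 differs at 8 bases; S2 differs at 4 bases. The closest is S2.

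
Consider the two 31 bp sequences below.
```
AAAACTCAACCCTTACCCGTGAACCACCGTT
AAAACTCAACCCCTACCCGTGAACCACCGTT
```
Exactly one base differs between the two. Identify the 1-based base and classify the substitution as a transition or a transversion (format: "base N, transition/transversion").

base 13, transition

The sequences differ only at base 13: T→C (pyrimidine→pyrimidine), a transition.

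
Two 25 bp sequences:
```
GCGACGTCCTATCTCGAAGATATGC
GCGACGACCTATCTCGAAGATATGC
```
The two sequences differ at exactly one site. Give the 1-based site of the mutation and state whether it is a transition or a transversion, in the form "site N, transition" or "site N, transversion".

site 7, transversion

Site 7 changes T→A. T is a pyrimidine and A is a purine, so this is a transversion.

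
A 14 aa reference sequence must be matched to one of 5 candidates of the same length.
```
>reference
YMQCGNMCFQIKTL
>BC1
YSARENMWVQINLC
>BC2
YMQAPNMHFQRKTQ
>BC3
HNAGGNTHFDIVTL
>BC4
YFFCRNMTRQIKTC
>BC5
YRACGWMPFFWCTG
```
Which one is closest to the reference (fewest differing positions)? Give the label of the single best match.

Hamming distances to reference — BC1: 9; BC2: 5; BC3: 8; BC4: 6; BC5: 8.
Smallest is BC2 with 5 mismatches.

BC2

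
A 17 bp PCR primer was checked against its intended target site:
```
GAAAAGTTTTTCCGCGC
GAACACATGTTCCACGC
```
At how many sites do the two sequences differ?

Comparing position by position, 5 sites differ: 4 (A/C), 6 (G/C), 7 (T/A), 9 (T/G), 14 (G/A).

5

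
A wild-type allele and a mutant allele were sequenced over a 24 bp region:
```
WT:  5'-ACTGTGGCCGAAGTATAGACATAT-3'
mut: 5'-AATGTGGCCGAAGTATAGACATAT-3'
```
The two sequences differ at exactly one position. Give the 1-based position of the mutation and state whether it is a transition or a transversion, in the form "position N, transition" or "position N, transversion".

position 2, transversion

Position 2 changes C→A. C is a pyrimidine and A is a purine, so this is a transversion.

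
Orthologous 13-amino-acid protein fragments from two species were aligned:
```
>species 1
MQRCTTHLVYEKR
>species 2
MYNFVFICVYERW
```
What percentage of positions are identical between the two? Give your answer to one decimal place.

9 positions differ (2, 3, 4, 5, 6, 7, 8, 12, 13), so 4 of 13 match: 4/13 = 30.77%.

30.8%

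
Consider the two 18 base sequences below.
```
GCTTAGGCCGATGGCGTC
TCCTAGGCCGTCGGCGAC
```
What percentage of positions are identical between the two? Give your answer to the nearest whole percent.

72%

Mismatches at positions 1, 3, 11, 12, 17 (1-based): 5 of 18.
Identical positions: 13/18 = 72.22% → 72%.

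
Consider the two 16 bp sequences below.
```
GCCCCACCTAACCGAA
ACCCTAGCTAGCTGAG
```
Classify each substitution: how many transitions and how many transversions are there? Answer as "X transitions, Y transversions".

5 transitions, 1 transversion

Mismatches (1-based):
position 1: G→A (purine→purine, transition)
position 5: C→T (pyrimidine→pyrimidine, transition)
position 7: C→G (pyrimidine→purine, transversion)
position 11: A→G (purine→purine, transition)
position 13: C→T (pyrimidine→pyrimidine, transition)
position 16: A→G (purine→purine, transition)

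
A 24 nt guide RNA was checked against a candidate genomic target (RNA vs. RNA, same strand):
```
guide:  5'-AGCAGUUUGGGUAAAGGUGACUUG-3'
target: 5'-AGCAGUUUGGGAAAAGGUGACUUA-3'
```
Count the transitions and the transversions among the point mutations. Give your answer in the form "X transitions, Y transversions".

Mismatches (1-based):
site 12: U→A (pyrimidine→purine, transversion)
site 24: G→A (purine→purine, transition)

1 transition, 1 transversion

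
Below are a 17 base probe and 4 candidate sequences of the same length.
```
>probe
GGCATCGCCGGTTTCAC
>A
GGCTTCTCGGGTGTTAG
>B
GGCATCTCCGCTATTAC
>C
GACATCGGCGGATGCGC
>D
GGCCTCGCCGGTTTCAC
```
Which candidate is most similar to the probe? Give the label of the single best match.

Hamming distances to probe — A: 6; B: 4; C: 5; D: 1.
Smallest is D with 1 mismatch.

D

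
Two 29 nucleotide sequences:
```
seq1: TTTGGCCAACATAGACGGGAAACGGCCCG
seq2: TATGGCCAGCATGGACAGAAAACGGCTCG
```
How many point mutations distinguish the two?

6

The sequences differ at sites 2, 9, 13, 17, 19, 27 (1-based) — 6 in total.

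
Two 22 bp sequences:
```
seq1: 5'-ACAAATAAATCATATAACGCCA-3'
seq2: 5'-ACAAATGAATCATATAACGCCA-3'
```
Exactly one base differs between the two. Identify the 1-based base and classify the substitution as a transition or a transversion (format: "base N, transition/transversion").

Base 7 changes A→G. A is a purine and G is a purine, so this is a transition.

base 7, transition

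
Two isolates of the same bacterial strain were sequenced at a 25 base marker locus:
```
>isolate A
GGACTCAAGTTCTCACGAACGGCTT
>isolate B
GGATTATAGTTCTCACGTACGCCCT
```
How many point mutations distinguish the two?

The sequences differ at bases 4, 6, 7, 18, 22, 24 (1-based) — 6 in total.

6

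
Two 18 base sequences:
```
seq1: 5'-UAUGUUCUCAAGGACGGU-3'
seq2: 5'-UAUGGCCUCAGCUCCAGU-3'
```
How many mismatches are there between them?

Mismatches (1-based): base 5: U→G; base 6: U→C; base 11: A→G; base 12: G→C; base 13: G→U; base 14: A→C; base 16: G→A.

7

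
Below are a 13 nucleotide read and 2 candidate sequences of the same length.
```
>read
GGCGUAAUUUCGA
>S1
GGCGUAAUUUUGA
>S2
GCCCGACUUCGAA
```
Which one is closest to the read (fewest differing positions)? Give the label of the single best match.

Hamming distances to read — S1: 1; S2: 7.
Smallest is S1 with 1 mismatch.

S1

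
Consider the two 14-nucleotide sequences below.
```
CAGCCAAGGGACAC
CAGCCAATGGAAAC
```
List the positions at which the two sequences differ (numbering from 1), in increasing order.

8, 12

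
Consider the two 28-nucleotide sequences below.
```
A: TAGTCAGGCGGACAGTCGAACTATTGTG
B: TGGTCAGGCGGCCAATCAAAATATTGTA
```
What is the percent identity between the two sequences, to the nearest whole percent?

6 positions differ (2, 12, 15, 18, 21, 28), so 22 of 28 match: 22/28 = 78.57%.

79%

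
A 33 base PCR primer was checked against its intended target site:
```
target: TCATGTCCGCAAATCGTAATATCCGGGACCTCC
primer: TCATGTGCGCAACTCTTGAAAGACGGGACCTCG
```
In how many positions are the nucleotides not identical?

Comparing position by position, 8 positions differ: 7 (C/G), 13 (A/C), 16 (G/T), 18 (A/G), 20 (T/A), 22 (T/G), 23 (C/A), 33 (C/G).

8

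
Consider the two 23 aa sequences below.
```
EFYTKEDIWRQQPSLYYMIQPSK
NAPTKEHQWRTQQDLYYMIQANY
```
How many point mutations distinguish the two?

11

The sequences differ at positions 1, 2, 3, 7, 8, 11, 13, 14, 21, 22, 23 (1-based) — 11 in total.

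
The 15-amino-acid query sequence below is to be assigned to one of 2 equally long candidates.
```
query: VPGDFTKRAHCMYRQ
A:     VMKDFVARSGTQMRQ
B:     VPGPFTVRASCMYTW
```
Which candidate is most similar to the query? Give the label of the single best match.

Hamming distances to query — A: 9; B: 5.
Smallest is B with 5 mismatches.

B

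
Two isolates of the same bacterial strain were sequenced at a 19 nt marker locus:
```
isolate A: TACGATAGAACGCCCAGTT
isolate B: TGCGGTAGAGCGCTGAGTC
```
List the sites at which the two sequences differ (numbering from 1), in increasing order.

2, 5, 10, 14, 15, 19

Differences at site 2 (A→G), site 5 (A→G), site 10 (A→G), site 14 (C→T), site 15 (C→G), site 19 (T→C).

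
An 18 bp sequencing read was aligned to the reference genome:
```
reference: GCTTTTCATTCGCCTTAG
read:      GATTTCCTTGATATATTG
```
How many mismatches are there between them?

10

Comparing position by position, 10 bases differ: 2 (C/A), 6 (T/C), 8 (A/T), 10 (T/G), 11 (C/A), 12 (G/T), 13 (C/A), 14 (C/T), 15 (T/A), 17 (A/T).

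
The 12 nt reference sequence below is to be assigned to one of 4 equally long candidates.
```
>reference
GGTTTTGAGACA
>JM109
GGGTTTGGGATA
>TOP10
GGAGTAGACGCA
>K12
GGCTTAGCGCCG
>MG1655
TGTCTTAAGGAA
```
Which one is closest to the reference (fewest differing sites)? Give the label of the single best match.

JM109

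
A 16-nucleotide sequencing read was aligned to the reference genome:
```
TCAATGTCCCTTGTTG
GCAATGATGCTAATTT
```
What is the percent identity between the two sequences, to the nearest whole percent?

Mismatches at positions 1, 7, 8, 9, 12, 13, 16 (1-based): 7 of 16.
Identical positions: 9/16 = 56.25% → 56%.

56%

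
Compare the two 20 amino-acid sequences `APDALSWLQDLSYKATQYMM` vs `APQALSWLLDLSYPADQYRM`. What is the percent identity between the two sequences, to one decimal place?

75.0%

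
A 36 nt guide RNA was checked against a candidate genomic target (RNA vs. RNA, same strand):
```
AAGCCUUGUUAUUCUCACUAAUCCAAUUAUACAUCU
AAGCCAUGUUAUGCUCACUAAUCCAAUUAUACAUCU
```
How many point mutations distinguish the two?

Comparing position by position, 2 bases differ: 6 (U/A), 13 (U/G).

2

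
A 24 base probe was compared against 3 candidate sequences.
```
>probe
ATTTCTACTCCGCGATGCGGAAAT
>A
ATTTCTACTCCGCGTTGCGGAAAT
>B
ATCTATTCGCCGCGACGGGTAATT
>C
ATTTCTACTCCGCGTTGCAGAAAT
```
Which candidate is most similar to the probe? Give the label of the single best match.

A

Hamming distances to probe — A: 1; B: 8; C: 2.
Smallest is A with 1 mismatch.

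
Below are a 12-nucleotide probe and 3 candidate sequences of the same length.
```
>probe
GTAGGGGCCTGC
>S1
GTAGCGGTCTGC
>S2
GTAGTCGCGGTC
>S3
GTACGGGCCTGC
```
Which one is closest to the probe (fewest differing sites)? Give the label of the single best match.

S3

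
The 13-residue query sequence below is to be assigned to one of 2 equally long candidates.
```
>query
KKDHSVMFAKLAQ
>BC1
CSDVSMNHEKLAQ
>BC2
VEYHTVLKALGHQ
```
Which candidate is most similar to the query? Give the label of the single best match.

Hamming distances to query — BC1: 7; BC2: 9.
Smallest is BC1 with 7 mismatches.

BC1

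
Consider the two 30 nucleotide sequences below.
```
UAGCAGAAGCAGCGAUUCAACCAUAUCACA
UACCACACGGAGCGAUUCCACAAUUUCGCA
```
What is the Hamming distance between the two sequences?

8

Comparing position by position, 8 bases differ: 3 (G/C), 6 (G/C), 8 (A/C), 10 (C/G), 19 (A/C), 22 (C/A), 25 (A/U), 28 (A/G).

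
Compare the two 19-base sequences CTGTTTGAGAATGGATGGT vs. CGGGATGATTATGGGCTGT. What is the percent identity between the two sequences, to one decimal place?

57.9%

Mismatches at positions 2, 4, 5, 9, 10, 15, 16, 17 (1-based): 8 of 19.
Identical positions: 11/19 = 57.89% → 57.9%.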